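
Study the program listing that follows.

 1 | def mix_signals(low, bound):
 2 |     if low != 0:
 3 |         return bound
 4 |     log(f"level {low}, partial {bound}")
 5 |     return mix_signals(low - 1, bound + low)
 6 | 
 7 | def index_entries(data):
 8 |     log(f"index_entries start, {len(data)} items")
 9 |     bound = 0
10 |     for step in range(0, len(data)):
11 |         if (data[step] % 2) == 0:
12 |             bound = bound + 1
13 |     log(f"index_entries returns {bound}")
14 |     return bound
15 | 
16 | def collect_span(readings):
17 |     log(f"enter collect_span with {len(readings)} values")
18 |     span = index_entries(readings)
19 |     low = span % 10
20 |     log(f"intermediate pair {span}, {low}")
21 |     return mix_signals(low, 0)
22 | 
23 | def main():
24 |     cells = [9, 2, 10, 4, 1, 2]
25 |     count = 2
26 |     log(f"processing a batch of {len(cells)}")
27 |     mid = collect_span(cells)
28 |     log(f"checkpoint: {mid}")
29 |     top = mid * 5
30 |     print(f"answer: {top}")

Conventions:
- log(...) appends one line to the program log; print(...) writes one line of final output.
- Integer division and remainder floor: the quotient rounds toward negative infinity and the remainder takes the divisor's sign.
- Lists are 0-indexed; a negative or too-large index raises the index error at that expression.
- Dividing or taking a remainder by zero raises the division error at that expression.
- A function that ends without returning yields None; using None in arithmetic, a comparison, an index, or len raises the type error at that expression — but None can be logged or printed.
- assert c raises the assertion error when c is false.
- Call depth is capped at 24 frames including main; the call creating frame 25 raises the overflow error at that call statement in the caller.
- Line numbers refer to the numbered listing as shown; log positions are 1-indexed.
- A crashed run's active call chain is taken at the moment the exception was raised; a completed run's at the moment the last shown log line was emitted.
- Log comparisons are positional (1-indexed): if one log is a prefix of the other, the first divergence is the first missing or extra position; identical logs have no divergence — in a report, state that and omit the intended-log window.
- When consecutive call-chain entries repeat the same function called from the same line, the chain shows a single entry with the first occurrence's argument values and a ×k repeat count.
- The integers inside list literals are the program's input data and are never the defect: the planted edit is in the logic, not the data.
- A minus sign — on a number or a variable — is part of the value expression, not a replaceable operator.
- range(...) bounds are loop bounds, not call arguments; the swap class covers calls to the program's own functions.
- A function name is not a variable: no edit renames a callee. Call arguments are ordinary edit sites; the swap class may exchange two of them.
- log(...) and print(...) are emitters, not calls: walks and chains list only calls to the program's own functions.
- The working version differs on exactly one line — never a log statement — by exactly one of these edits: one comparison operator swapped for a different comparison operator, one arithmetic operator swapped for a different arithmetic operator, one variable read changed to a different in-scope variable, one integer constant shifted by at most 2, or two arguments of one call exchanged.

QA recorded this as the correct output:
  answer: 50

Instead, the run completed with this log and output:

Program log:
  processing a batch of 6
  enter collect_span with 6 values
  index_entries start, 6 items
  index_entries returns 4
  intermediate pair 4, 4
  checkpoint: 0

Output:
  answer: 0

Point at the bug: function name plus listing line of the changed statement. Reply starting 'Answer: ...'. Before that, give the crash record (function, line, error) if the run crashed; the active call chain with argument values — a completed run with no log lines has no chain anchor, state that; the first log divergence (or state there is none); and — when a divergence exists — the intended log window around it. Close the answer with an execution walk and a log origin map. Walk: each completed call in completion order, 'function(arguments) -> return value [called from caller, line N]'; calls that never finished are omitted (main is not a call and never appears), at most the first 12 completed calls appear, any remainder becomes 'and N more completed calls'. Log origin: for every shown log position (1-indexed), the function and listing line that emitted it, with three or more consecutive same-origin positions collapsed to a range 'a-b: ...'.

Answer: the defect is in mix_signals at line 2.
Key fact: At log position 6 the runs split — shown 'checkpoint: 0', but the working version logs 'level 4, partial 0'.
Call chain: main.
First divergence: position 6 — shown 'checkpoint: 0', intended 'level 4, partial 0'.
Intended log window:
  4: index_entries returns 4
  5: intermediate pair 4, 4
  6: level 4, partial 0
  7: level 3, partial 4
Execution walk:
  index_entries([9, 2, 10, 4, 1, 2]) -> 4  [called from collect_span, line 18]
  mix_signals(4, 0) -> 0  [called from collect_span, line 21]
  collect_span([9, 2, 10, 4, 1, 2]) -> 0  [called from main, line 27]
Origin of each log line:
  1: logged in main at line 26
  2: logged in collect_span at line 17
  3: logged in index_entries at line 8
  4: logged in index_entries at line 13
  5: logged in collect_span at line 20
  6: logged in main at line 28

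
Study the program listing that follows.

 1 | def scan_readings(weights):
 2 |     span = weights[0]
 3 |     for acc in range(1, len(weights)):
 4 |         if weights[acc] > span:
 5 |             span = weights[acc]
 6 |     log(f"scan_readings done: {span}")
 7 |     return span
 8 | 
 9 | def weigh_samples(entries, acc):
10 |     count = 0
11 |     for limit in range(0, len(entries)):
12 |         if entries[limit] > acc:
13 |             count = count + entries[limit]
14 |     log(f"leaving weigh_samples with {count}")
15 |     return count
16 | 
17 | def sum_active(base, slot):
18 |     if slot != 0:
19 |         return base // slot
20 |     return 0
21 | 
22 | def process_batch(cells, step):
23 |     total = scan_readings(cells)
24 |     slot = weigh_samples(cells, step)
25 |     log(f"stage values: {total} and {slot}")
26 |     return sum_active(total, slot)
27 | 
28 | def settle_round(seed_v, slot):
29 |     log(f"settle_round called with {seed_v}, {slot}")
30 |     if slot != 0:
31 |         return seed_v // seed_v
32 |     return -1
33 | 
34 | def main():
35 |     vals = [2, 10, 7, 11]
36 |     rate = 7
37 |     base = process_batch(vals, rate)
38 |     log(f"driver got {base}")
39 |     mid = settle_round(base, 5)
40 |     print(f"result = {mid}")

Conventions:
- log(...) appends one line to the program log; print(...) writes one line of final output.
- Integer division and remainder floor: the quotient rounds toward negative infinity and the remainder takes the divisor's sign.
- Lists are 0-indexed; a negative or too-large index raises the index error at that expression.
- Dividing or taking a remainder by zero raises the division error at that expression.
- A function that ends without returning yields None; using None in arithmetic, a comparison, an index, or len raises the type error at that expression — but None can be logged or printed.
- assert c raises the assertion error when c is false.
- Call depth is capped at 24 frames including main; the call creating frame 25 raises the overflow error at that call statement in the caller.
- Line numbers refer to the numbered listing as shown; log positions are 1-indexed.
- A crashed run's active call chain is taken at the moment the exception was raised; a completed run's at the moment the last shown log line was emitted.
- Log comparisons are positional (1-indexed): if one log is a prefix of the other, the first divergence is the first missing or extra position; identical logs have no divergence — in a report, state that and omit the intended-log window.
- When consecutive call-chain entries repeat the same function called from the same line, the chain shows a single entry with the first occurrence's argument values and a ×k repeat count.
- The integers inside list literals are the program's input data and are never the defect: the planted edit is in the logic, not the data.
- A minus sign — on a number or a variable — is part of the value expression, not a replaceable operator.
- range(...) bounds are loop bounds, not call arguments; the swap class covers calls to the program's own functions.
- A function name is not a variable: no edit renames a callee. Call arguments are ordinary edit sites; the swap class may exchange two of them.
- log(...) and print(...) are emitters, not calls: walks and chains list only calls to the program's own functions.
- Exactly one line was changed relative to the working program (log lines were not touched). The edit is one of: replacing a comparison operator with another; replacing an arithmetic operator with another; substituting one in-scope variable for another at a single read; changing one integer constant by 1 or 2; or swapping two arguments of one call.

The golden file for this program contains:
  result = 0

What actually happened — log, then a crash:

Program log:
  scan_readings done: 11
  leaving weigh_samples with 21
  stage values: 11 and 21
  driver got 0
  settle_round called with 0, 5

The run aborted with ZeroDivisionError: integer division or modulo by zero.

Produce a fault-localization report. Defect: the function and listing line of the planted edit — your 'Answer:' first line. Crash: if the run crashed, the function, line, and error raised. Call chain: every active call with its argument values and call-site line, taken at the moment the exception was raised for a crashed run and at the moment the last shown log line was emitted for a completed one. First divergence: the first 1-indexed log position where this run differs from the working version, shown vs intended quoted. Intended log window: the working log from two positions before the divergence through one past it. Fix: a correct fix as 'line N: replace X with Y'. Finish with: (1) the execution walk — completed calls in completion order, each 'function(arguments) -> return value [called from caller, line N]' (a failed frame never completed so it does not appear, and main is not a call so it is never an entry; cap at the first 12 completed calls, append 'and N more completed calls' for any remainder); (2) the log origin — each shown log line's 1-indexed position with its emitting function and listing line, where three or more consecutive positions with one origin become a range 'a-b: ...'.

Answer: the defect is in settle_round at line 31.
Key fact: The log gives no warning — it matches the intended run right up to the abort.
Crash: settle_round, line 31, ZeroDivisionError.
Call chain: main -> settle_round(0, 5) (called at line 39).
First divergence: none; the two logs match at every position.
Execution walk:
  scan_readings([2, 10, 7, 11]) -> 11  [called from process_batch, line 23]
  weigh_samples([2, 10, 7, 11], 7) -> 21  [called from process_batch, line 24]
  sum_active(11, 21) -> 0  [called from process_batch, line 26]
  process_batch([2, 10, 7, 11], 7) -> 0  [called from main, line 37]
Log origin:
  1: from scan_readings, line 6
  2: from weigh_samples, line 14
  3: from process_batch, line 25
  4: from main, line 38
  5: from settle_round, line 29
A correct fix: line 31: replace `seed_v // seed_v` with `seed_v // slot`.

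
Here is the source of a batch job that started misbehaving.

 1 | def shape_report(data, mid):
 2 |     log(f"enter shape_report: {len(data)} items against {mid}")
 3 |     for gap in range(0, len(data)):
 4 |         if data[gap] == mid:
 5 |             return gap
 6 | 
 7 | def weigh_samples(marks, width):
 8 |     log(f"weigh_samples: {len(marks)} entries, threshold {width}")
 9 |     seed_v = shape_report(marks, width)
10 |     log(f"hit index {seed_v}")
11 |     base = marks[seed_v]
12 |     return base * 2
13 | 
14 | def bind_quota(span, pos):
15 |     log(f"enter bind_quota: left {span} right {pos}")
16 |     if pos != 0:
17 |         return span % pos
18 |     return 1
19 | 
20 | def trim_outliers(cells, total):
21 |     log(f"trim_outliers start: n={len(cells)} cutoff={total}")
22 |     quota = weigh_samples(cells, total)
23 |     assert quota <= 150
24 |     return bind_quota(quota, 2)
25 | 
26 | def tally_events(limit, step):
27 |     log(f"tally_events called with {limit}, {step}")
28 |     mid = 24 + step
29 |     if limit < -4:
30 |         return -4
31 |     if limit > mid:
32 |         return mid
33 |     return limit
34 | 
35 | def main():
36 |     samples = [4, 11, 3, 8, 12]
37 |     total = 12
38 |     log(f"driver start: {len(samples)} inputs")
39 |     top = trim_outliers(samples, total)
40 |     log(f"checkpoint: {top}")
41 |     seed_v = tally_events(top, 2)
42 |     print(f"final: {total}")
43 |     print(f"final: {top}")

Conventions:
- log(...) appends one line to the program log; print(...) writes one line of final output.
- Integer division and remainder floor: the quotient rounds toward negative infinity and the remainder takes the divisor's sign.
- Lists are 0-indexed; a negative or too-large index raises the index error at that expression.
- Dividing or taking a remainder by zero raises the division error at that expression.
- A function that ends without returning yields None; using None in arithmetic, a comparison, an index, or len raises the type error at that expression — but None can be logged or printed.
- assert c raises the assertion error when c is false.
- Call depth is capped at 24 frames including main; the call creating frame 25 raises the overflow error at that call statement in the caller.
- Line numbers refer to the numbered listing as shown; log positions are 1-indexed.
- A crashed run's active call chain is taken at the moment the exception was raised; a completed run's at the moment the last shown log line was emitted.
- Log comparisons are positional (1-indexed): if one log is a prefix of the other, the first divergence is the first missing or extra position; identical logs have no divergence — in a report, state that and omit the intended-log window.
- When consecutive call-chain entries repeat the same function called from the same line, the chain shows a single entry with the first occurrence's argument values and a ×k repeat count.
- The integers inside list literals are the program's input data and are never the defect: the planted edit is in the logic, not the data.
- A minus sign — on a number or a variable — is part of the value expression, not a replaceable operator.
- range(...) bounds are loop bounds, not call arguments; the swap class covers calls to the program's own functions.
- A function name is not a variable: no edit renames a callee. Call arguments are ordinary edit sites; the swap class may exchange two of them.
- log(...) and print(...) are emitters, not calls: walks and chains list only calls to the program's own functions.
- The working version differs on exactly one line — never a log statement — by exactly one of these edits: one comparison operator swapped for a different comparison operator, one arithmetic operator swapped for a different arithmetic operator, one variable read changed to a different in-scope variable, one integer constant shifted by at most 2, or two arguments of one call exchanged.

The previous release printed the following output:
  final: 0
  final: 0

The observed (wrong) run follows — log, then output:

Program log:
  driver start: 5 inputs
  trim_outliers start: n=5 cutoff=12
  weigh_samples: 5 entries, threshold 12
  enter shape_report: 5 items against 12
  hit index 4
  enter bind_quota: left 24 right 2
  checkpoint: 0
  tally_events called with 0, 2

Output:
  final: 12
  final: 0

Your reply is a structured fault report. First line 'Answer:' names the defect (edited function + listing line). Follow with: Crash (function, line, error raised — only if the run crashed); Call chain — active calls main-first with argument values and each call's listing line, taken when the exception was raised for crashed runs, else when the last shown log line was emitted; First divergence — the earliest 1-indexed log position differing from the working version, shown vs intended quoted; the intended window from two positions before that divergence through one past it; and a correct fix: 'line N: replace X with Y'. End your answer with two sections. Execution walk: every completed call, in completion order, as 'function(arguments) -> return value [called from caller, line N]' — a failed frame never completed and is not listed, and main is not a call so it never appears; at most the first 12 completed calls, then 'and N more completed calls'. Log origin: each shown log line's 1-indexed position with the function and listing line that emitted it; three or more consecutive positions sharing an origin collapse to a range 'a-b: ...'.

Answer: the defect is in main at line 42.
The tell: The two runs log identically and part ways only at the printed values.
Call chain: main -> tally_events(0, 2) (called at line 41).
First divergence: there is none — every log position agrees.
Execution walk:
  shape_report([4, 11, 3, 8, 12], 12) -> 4  [called from weigh_samples, line 9]
  weigh_samples([4, 11, 3, 8, 12], 12) -> 24  [called from trim_outliers, line 22]
  bind_quota(24, 2) -> 0  [called from trim_outliers, line 24]
  trim_outliers([4, 11, 3, 8, 12], 12) -> 0  [called from main, line 39]
  tally_events(0, 2) -> 0  [called from main, line 41]
Log origins:
  1: logged in main at line 38
  2: logged in trim_outliers at line 21
  3: logged in weigh_samples at line 8
  4: logged in shape_report at line 2
  5: logged in weigh_samples at line 10
  6: logged in bind_quota at line 15
  7: logged in main at line 40
  8: logged in tally_events at line 27
A correct fix: line 42: replace `total` with `seed_v`.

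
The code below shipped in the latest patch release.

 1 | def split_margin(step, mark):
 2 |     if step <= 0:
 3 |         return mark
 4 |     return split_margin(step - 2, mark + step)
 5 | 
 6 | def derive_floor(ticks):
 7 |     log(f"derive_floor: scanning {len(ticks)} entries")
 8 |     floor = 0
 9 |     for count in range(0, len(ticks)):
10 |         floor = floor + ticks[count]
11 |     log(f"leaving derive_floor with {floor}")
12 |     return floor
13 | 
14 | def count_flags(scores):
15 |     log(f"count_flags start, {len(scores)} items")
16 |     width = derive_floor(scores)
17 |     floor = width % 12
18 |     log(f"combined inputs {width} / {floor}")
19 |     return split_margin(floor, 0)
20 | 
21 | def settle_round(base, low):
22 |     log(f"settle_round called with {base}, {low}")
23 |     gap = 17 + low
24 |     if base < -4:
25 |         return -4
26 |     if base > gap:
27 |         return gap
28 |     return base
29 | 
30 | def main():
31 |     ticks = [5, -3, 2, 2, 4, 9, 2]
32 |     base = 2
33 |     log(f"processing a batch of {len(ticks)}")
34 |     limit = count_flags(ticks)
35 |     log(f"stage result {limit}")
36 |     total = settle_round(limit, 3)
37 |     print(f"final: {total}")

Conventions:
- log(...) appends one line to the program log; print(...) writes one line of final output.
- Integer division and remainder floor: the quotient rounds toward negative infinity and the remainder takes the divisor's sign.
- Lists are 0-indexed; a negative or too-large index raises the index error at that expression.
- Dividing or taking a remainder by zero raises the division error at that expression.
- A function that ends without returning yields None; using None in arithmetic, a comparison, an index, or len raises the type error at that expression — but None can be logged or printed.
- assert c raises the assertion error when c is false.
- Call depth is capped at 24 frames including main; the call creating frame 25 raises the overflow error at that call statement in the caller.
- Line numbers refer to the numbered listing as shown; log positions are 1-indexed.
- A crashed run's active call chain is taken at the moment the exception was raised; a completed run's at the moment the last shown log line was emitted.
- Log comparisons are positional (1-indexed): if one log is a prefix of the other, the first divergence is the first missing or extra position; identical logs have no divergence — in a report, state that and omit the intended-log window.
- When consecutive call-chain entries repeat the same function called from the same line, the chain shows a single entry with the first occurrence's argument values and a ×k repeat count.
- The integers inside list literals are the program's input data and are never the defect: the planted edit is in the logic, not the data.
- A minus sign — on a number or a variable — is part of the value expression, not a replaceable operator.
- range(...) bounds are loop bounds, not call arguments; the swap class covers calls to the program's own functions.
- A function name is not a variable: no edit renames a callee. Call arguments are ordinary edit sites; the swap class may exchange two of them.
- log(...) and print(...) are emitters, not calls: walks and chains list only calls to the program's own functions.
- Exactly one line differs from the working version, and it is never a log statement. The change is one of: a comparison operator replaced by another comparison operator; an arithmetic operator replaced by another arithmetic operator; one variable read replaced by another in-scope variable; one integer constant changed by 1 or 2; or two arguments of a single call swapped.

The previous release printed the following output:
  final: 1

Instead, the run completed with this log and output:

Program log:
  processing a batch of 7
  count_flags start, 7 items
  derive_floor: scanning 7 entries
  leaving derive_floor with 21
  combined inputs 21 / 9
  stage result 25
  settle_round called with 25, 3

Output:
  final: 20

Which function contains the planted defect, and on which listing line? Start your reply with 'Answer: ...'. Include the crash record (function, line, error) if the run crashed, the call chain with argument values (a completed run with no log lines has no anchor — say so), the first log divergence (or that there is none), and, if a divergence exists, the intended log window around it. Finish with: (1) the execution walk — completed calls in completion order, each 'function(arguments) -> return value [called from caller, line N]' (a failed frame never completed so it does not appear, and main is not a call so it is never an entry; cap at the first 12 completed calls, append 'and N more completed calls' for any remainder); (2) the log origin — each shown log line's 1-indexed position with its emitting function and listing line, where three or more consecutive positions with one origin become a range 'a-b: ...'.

Answer: the defect is in count_flags at line 17.
The tell: The earliest visible damage is log position 5 — 'combined inputs 21 / 9' rather than the intended 'combined inputs 21 / 1'.
Call chain: main -> settle_round(25, 3) (called at line 36).
First divergence: at position 5 the run shows 'combined inputs 21 / 9' where the working version logs 'combined inputs 21 / 1'.
Intended log window:
  3: derive_floor: scanning 7 entries
  4: leaving derive_floor with 21
  5: combined inputs 21 / 1
  6: stage result 1
Execution walk:
  derive_floor([5, -3, 2, 2, 4, 9, 2]) -> 21  [called from count_flags, line 16]
  split_margin(-1, 25) -> 25  [called from split_margin, line 4]
  split_margin(1, 24) -> 25  [called from split_margin, line 4]
  split_margin(3, 21) -> 25  [called from split_margin, line 4]
  split_margin(5, 16) -> 25  [called from split_margin, line 4]
  split_margin(7, 9) -> 25  [called from split_margin, line 4]
  split_margin(9, 0) -> 25  [called from count_flags, line 19]
  count_flags([5, -3, 2, 2, 4, 9, 2]) -> 25  [called from main, line 34]
  settle_round(25, 3) -> 20  [called from main, line 36]
Log origin:
  1: emitted by main (line 33)
  2: emitted by count_flags (line 15)
  3: emitted by derive_floor (line 7)
  4: emitted by derive_floor (line 11)
  5: emitted by count_flags (line 18)
  6: emitted by main (line 35)
  7: emitted by settle_round (line 22)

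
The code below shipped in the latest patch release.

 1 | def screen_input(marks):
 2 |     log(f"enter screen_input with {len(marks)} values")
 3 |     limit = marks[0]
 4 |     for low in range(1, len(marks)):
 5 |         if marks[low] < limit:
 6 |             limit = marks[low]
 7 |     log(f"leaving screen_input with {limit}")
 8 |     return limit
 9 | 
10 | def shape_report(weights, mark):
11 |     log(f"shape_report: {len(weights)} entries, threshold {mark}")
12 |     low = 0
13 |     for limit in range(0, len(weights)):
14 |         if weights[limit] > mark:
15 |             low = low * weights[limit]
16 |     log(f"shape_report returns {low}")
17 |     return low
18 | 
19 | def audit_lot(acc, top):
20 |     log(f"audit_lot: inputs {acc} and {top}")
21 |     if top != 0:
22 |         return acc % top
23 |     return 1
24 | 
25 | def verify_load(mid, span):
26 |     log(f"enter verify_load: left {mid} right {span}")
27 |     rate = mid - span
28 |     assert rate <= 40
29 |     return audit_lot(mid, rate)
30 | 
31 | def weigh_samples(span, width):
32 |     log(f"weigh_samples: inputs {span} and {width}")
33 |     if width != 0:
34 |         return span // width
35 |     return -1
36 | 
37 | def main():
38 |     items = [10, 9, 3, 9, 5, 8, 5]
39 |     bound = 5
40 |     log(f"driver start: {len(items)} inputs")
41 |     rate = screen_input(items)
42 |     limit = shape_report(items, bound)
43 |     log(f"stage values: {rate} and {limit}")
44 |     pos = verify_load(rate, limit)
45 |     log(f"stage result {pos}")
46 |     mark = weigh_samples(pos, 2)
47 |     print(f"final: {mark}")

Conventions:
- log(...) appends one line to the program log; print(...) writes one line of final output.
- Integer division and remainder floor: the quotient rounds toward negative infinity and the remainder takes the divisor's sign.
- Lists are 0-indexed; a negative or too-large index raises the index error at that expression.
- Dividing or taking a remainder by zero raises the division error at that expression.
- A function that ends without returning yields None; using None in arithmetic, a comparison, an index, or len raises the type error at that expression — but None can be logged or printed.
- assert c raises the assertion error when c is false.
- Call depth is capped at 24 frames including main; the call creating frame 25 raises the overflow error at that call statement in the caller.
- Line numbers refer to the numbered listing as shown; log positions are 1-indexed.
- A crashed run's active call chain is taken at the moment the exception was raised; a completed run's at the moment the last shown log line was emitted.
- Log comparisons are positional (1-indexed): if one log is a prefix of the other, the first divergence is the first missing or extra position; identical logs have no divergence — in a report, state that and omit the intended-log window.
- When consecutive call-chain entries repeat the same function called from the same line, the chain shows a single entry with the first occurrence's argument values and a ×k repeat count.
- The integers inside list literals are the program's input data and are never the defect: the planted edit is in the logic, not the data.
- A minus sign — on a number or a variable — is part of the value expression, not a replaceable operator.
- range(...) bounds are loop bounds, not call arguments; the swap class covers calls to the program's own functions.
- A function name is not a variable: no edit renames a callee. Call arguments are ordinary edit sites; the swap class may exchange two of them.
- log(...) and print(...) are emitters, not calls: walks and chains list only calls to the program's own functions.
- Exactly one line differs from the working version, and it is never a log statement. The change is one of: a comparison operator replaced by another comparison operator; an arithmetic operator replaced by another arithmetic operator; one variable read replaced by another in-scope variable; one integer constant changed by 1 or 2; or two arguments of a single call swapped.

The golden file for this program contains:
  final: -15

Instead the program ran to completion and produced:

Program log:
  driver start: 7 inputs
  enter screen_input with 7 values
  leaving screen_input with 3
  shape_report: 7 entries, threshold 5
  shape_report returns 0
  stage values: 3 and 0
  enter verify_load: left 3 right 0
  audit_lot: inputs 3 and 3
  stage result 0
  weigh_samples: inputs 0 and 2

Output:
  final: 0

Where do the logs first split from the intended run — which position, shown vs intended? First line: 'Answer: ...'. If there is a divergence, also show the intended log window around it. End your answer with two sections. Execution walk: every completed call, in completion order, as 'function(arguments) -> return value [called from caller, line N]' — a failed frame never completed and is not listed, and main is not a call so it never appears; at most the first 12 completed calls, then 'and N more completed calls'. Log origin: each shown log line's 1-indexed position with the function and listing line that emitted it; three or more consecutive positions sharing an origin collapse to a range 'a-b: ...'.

Answer: position 5 — the shown line 'shape_report returns 0' should read 'shape_report returns 36'.
Intended log window:
  3: leaving screen_input with 3
  4: shape_report: 7 entries, threshold 5
  5: shape_report returns 36
  6: stage values: 3 and 36
Execution walk:
  screen_input([10, 9, 3, 9, 5, 8, 5]) -> 3  [called from main, line 41]
  shape_report([10, 9, 3, 9, 5, 8, 5], 5) -> 0  [called from main, line 42]
  audit_lot(3, 3) -> 0  [called from verify_load, line 29]
  verify_load(3, 0) -> 0  [called from main, line 44]
  weigh_samples(0, 2) -> 0  [called from main, line 46]
Log origin:
  1: emitted by main (line 40)
  2: emitted by screen_input (line 2)
  3: emitted by screen_input (line 7)
  4: emitted by shape_report (line 11)
  5: emitted by shape_report (line 16)
  6: emitted by main (line 43)
  7: emitted by verify_load (line 26)
  8: emitted by audit_lot (line 20)
  9: emitted by main (line 45)
  10: emitted by weigh_samples (line 32)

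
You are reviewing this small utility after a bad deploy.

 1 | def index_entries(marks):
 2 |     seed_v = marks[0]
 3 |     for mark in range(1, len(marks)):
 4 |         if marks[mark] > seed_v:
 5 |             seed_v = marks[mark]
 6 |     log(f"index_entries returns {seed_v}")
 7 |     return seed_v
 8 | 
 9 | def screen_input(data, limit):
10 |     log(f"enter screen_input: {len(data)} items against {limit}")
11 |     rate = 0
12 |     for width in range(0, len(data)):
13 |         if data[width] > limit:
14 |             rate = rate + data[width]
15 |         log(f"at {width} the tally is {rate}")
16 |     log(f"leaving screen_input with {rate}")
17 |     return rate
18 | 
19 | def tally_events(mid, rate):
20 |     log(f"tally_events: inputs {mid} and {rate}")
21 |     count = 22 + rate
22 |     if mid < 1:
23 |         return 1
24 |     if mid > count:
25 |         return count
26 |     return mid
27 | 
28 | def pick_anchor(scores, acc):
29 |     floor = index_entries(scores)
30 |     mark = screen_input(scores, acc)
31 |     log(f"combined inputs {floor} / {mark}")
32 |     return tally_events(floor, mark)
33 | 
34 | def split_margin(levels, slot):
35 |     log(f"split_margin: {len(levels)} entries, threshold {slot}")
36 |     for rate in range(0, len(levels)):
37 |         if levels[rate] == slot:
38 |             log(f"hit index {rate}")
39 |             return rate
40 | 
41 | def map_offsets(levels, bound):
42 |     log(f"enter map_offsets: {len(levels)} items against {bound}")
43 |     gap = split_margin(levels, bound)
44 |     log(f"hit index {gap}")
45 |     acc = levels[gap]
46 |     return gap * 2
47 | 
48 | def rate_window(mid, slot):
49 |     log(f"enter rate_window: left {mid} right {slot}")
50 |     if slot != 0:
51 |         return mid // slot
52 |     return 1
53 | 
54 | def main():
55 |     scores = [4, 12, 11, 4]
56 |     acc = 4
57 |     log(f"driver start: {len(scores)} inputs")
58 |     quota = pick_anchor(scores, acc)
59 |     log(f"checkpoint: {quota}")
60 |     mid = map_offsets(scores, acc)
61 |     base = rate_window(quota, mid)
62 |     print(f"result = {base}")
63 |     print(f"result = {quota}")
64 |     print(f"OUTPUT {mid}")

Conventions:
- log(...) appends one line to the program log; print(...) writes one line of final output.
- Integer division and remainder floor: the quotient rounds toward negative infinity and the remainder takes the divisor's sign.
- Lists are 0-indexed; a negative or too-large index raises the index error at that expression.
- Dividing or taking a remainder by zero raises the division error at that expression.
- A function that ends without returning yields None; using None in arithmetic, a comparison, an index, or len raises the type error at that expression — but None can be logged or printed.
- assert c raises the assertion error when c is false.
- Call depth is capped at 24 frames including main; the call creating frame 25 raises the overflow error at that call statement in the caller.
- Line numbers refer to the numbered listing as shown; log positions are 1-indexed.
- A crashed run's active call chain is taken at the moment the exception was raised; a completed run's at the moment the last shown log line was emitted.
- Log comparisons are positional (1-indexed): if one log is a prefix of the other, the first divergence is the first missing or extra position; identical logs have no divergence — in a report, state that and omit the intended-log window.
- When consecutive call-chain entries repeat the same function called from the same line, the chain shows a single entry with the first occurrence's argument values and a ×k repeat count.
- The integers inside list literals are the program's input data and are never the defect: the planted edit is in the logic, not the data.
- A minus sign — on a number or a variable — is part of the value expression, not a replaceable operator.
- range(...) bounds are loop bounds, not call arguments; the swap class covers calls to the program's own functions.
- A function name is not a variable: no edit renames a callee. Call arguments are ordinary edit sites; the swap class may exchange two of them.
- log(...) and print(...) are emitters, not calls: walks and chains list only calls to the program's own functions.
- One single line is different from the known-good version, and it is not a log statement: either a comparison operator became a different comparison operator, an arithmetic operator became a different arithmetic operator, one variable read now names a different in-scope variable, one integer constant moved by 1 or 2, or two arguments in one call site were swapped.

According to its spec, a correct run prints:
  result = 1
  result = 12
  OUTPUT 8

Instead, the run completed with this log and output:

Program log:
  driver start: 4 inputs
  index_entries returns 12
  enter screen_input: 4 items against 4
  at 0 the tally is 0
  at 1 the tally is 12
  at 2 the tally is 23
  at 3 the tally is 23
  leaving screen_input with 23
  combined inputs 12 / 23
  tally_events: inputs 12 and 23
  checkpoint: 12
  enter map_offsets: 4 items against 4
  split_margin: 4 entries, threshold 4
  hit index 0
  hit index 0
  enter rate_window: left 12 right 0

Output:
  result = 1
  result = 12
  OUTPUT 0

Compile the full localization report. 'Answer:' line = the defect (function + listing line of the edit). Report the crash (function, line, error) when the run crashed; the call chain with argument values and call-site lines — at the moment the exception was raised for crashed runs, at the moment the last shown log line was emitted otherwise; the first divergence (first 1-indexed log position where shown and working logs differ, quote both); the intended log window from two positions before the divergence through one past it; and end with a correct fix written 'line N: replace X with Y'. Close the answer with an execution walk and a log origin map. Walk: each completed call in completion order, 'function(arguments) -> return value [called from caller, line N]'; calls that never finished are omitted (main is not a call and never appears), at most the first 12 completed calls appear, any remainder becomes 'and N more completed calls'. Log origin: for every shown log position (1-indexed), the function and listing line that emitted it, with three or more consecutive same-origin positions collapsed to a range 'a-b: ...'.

Answer: the defect is in map_offsets at line 46.
Key observation: Position 16 is the first bad log line: 'enter rate_window: left 12 right 0' should read 'enter rate_window: left 12 right 8'.
Call chain: main -> rate_window(12, 0) (called at line 61).
First divergence: position 16 — the shown line 'enter rate_window: left 12 right 0' should read 'enter rate_window: left 12 right 8'.
Intended log window:
  14: hit index 0
  15: hit index 0
  16: enter rate_window: left 12 right 8
Execution walk:
  index_entries([4, 12, 11, 4]) -> 12  [called from pick_anchor, line 29]
  screen_input([4, 12, 11, 4], 4) -> 23  [called from pick_anchor, line 30]
  tally_events(12, 23) -> 12  [called from pick_anchor, line 32]
  pick_anchor([4, 12, 11, 4], 4) -> 12  [called from main, line 58]
  split_margin([4, 12, 11, 4], 4) -> 0  [called from map_offsets, line 43]
  map_offsets([4, 12, 11, 4], 4) -> 0  [called from main, line 60]
  rate_window(12, 0) -> 1  [called from main, line 61]
Log line origins:
  1: emitted by main (line 57)
  2: emitted by index_entries (line 6)
  3: emitted by screen_input (line 10)
  4-7: emitted by screen_input (line 15)
  8: emitted by screen_input (line 16)
  9: emitted by pick_anchor (line 31)
  10: emitted by tally_events (line 20)
  11: emitted by main (line 59)
  12: emitted by map_offsets (line 42)
  13: emitted by split_margin (line 35)
  14: emitted by split_margin (line 38)
  15: emitted by map_offsets (line 44)
  16: emitted by rate_window (line 49)
A correct fix: line 46: replace `gap` with `acc`.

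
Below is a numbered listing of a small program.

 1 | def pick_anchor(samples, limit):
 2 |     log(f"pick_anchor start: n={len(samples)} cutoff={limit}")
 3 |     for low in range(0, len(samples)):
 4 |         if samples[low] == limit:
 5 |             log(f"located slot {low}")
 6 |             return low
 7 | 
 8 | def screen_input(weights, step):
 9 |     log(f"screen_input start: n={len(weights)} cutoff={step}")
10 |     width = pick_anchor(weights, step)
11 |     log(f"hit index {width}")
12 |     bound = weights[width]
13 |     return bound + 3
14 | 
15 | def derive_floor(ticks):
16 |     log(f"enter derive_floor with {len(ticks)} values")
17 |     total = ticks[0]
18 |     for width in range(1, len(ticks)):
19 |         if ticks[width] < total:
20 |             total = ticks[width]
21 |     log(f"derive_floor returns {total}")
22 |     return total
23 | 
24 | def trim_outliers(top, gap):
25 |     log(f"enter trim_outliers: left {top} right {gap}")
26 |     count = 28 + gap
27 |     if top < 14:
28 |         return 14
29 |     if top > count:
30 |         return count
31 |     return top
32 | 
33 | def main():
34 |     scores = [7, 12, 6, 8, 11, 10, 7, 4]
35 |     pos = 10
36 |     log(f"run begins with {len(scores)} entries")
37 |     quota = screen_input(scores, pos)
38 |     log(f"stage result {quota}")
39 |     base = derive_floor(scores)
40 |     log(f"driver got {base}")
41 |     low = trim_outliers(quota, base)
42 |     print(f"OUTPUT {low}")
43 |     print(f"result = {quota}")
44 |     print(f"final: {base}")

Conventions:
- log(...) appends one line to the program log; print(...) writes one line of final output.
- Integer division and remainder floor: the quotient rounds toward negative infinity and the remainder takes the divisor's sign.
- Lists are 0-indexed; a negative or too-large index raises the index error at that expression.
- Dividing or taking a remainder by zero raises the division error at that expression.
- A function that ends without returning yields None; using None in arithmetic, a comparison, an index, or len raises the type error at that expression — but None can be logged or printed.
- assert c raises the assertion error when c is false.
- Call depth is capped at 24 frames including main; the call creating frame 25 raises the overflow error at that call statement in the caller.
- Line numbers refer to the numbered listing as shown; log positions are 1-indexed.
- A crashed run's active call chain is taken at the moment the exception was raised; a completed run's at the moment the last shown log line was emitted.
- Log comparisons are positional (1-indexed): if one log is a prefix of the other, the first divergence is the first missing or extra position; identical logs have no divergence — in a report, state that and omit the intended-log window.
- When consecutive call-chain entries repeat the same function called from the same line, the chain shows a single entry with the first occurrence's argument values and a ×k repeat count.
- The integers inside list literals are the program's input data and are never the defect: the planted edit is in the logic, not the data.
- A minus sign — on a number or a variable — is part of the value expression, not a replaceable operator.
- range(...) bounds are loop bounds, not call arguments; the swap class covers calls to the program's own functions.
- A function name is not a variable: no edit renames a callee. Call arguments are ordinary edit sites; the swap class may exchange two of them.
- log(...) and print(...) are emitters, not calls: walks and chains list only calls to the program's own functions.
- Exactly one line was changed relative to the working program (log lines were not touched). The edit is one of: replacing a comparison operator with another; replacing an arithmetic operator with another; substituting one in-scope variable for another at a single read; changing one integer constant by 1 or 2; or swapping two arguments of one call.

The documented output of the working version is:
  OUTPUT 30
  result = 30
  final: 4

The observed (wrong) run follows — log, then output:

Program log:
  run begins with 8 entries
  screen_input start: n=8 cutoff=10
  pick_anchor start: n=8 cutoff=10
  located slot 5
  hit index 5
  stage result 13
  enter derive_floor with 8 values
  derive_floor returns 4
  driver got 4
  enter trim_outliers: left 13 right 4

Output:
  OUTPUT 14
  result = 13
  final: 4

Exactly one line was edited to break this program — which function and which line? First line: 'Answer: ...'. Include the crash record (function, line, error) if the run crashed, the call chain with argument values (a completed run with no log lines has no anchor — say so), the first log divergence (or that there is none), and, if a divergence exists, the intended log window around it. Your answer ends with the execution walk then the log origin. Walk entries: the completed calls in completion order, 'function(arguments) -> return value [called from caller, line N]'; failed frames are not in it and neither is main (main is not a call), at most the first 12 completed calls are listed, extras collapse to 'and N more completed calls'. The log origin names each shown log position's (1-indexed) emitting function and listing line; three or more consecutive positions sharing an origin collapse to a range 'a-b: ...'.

Answer: the defect is in screen_input at line 13.
Key fact: Position 6 is the first bad log line: 'stage result 13' should read 'stage result 30'.
Call chain: main -> trim_outliers(13, 4) (called at line 41).
First divergence: position 6; shown 'stage result 13' vs intended 'stage result 30'.
Intended log window:
  4: located slot 5
  5: hit index 5
  6: stage result 30
  7: enter derive_floor with 8 values
Execution walk:
  pick_anchor([7, 12, 6, 8, 11, 10, 7, 4], 10) -> 5  [called from screen_input, line 10]
  screen_input([7, 12, 6, 8, 11, 10, 7, 4], 10) -> 13  [called from main, line 37]
  derive_floor([7, 12, 6, 8, 11, 10, 7, 4]) -> 4  [called from main, line 39]
  trim_outliers(13, 4) -> 14  [called from main, line 41]
Origin of each log line:
  1: emitted by main (line 36)
  2: emitted by screen_input (line 9)
  3: emitted by pick_anchor (line 2)
  4: emitted by pick_anchor (line 5)
  5: emitted by screen_input (line 11)
  6: emitted by main (line 38)
  7: emitted by derive_floor (line 16)
  8: emitted by derive_floor (line 21)
  9: emitted by main (line 40)
  10: emitted by trim_outliers (line 25)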